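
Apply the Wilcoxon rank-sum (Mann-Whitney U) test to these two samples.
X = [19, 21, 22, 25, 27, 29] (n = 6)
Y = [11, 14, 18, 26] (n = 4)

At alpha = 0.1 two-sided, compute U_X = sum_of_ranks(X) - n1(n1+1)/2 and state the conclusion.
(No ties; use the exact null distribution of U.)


Step 1: Combine and sort all 10 observations; assign midranks.
sorted (value, group): (11,Y), (14,Y), (18,Y), (19,X), (21,X), (22,X), (25,X), (26,Y), (27,X), (29,X)
ranks: 11->1, 14->2, 18->3, 19->4, 21->5, 22->6, 25->7, 26->8, 27->9, 29->10
Step 2: Rank sum for X: R1 = 4 + 5 + 6 + 7 + 9 + 10 = 41.
Step 3: U_X = R1 - n1(n1+1)/2 = 41 - 6*7/2 = 41 - 21 = 20.
       U_Y = n1*n2 - U_X = 24 - 20 = 4.
Step 4: No ties, so the exact null distribution of U (based on enumerating the C(10,6) = 210 equally likely rank assignments) gives the two-sided p-value.
Step 5: p-value = 0.114286; compare to alpha = 0.1. fail to reject H0.

U_X = 20, p = 0.114286, fail to reject H0 at alpha = 0.1.


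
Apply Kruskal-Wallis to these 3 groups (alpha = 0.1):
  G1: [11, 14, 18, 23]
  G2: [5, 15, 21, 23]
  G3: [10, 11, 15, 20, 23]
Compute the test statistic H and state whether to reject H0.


Step 1: Combine all N = 13 observations and assign midranks.
sorted (value, group, rank): (5,G2,1), (10,G3,2), (11,G1,3.5), (11,G3,3.5), (14,G1,5), (15,G2,6.5), (15,G3,6.5), (18,G1,8), (20,G3,9), (21,G2,10), (23,G1,12), (23,G2,12), (23,G3,12)
Step 2: Sum ranks within each group.
R_1 = 28.5 (n_1 = 4)
R_2 = 29.5 (n_2 = 4)
R_3 = 33 (n_3 = 5)
Step 3: H = 12/(N(N+1)) * sum(R_i^2/n_i) - 3(N+1)
     = 12/(13*14) * (28.5^2/4 + 29.5^2/4 + 33^2/5) - 3*14
     = 0.065934 * 638.425 - 42
     = 0.093956.
Step 4: Ties present; correction factor C = 1 - 36/(13^3 - 13) = 0.983516. Corrected H = 0.093956 / 0.983516 = 0.095531.
Step 5: Under H0, H ~ chi^2(2); p-value = 0.953357.
Step 6: alpha = 0.1. fail to reject H0.

H = 0.0955, df = 2, p = 0.953357, fail to reject H0.


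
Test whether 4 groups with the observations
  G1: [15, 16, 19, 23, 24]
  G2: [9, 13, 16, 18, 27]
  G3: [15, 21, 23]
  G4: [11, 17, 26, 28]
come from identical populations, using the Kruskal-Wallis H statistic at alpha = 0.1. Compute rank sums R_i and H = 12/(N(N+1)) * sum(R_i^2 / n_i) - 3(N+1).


Step 1: Combine all N = 17 observations and assign midranks.
sorted (value, group, rank): (9,G2,1), (11,G4,2), (13,G2,3), (15,G1,4.5), (15,G3,4.5), (16,G1,6.5), (16,G2,6.5), (17,G4,8), (18,G2,9), (19,G1,10), (21,G3,11), (23,G1,12.5), (23,G3,12.5), (24,G1,14), (26,G4,15), (27,G2,16), (28,G4,17)
Step 2: Sum ranks within each group.
R_1 = 47.5 (n_1 = 5)
R_2 = 35.5 (n_2 = 5)
R_3 = 28 (n_3 = 3)
R_4 = 42 (n_4 = 4)
Step 3: H = 12/(N(N+1)) * sum(R_i^2/n_i) - 3(N+1)
     = 12/(17*18) * (47.5^2/5 + 35.5^2/5 + 28^2/3 + 42^2/4) - 3*18
     = 0.039216 * 1405.63 - 54
     = 1.122876.
Step 4: Ties present; correction factor C = 1 - 18/(17^3 - 17) = 0.996324. Corrected H = 1.122876 / 0.996324 = 1.127019.
Step 5: Under H0, H ~ chi^2(3); p-value = 0.770556.
Step 6: alpha = 0.1. fail to reject H0.

H = 1.1270, df = 3, p = 0.770556, fail to reject H0.


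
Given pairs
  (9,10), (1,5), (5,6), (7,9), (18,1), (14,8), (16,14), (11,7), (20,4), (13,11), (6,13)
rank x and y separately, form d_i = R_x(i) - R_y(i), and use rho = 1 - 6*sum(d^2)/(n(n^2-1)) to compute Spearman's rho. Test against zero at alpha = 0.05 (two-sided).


Step 1: Rank x and y separately (midranks; no ties here).
rank(x): 9->5, 1->1, 5->2, 7->4, 18->10, 14->8, 16->9, 11->6, 20->11, 13->7, 6->3
rank(y): 10->8, 5->3, 6->4, 9->7, 1->1, 8->6, 14->11, 7->5, 4->2, 11->9, 13->10
Step 2: d_i = R_x(i) - R_y(i); compute d_i^2.
  (5-8)^2=9, (1-3)^2=4, (2-4)^2=4, (4-7)^2=9, (10-1)^2=81, (8-6)^2=4, (9-11)^2=4, (6-5)^2=1, (11-2)^2=81, (7-9)^2=4, (3-10)^2=49
sum(d^2) = 250.
Step 3: rho = 1 - 6*250 / (11*(11^2 - 1)) = 1 - 1500/1320 = -0.136364.
Step 4: Under H0, t = rho * sqrt((n-2)/(1-rho^2)) = -0.4129 ~ t(9).
Step 5: Two-sided p-value from the t-distribution with 9 df = 0.689309.
Step 6: alpha = 0.05. fail to reject H0.

rho = -0.1364, p = 0.689309, fail to reject H0 at alpha = 0.05.


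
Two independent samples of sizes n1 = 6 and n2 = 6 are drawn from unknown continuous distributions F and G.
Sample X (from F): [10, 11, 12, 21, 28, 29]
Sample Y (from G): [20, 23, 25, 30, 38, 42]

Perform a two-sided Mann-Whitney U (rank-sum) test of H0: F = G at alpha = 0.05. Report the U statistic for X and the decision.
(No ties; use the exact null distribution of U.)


Step 1: Combine and sort all 12 observations; assign midranks.
sorted (value, group): (10,X), (11,X), (12,X), (20,Y), (21,X), (23,Y), (25,Y), (28,X), (29,X), (30,Y), (38,Y), (42,Y)
ranks: 10->1, 11->2, 12->3, 20->4, 21->5, 23->6, 25->7, 28->8, 29->9, 30->10, 38->11, 42->12
Step 2: Rank sum for X: R1 = 1 + 2 + 3 + 5 + 8 + 9 = 28.
Step 3: U_X = R1 - n1(n1+1)/2 = 28 - 6*7/2 = 28 - 21 = 7.
       U_Y = n1*n2 - U_X = 36 - 7 = 29.
Step 4: No ties, so the exact null distribution of U (based on enumerating the C(12,6) = 924 equally likely rank assignments) gives the two-sided p-value.
Step 5: p-value = 0.093074; compare to alpha = 0.05. fail to reject H0.

U_X = 7, p = 0.093074, fail to reject H0 at alpha = 0.05.


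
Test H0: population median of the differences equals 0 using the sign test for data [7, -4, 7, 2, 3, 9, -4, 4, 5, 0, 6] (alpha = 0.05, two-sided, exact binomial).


Step 1: Discard zero differences. Original n = 11; n_eff = number of nonzero differences = 10.
Nonzero differences (with sign): +7, -4, +7, +2, +3, +9, -4, +4, +5, +6
Step 2: Count signs: positive = 8, negative = 2.
Step 3: Under H0: P(positive) = 0.5, so the number of positives S ~ Bin(10, 0.5).
Step 4: Two-sided exact p-value = sum of Bin(10,0.5) probabilities at or below the observed probability = 0.109375.
Step 5: alpha = 0.05. fail to reject H0.

n_eff = 10, pos = 8, neg = 2, p = 0.109375, fail to reject H0.


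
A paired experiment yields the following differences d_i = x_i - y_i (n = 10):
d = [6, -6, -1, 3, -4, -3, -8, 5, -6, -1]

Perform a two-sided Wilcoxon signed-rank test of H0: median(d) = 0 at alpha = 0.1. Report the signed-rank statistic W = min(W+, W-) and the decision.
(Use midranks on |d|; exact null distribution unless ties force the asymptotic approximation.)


Step 1: Drop any zero differences (none here) and take |d_i|.
|d| = [6, 6, 1, 3, 4, 3, 8, 5, 6, 1]
Step 2: Midrank |d_i| (ties get averaged ranks).
ranks: |6|->8, |6|->8, |1|->1.5, |3|->3.5, |4|->5, |3|->3.5, |8|->10, |5|->6, |6|->8, |1|->1.5
Step 3: Attach original signs; sum ranks with positive sign and with negative sign.
W+ = 8 + 3.5 + 6 = 17.5
W- = 8 + 1.5 + 5 + 3.5 + 10 + 8 + 1.5 = 37.5
(Check: W+ + W- = 55 should equal n(n+1)/2 = 55.)
Step 4: Test statistic W = min(W+, W-) = 17.5.
Step 5: Ties in |d|, so use the tie-corrected normal approximation.
        E[W] = n(n+1)/4 = 10*11/4 = 27.5.
        Tie groups: |d|=1 (t=2), |d|=3 (t=2), |d|=6 (t=3); sum(t^3 - t) = 36.
        Var[W] = n(n+1)(2n+1)/24 - sum(t^3-t)/48 = 2310/24 - 36/48 = 95.5.
        z = (W - E[W]) / sqrt(Var[W]) = (17.5 - 27.5) / 9.7724 = -1.0233.
        Two-sided p = 2*Phi(z) = 0.306171.
Step 6: alpha = 0.1. fail to reject H0.

W+ = 17.5, W- = 37.5, W = min = 17.5, p = 0.306171, fail to reject H0.


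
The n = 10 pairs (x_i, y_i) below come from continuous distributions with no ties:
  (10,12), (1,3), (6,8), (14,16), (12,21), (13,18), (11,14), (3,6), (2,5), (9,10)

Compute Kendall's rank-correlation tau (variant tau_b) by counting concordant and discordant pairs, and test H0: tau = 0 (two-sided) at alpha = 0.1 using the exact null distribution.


Step 1: Enumerate the 45 unordered pairs (i,j) with i<j and classify each by sign(x_j-x_i) * sign(y_j-y_i).
  (1,2):dx=-9,dy=-9->C; (1,3):dx=-4,dy=-4->C; (1,4):dx=+4,dy=+4->C; (1,5):dx=+2,dy=+9->C
  (1,6):dx=+3,dy=+6->C; (1,7):dx=+1,dy=+2->C; (1,8):dx=-7,dy=-6->C; (1,9):dx=-8,dy=-7->C
  (1,10):dx=-1,dy=-2->C; (2,3):dx=+5,dy=+5->C; (2,4):dx=+13,dy=+13->C; (2,5):dx=+11,dy=+18->C
  (2,6):dx=+12,dy=+15->C; (2,7):dx=+10,dy=+11->C; (2,8):dx=+2,dy=+3->C; (2,9):dx=+1,dy=+2->C
  (2,10):dx=+8,dy=+7->C; (3,4):dx=+8,dy=+8->C; (3,5):dx=+6,dy=+13->C; (3,6):dx=+7,dy=+10->C
  (3,7):dx=+5,dy=+6->C; (3,8):dx=-3,dy=-2->C; (3,9):dx=-4,dy=-3->C; (3,10):dx=+3,dy=+2->C
  (4,5):dx=-2,dy=+5->D; (4,6):dx=-1,dy=+2->D; (4,7):dx=-3,dy=-2->C; (4,8):dx=-11,dy=-10->C
  (4,9):dx=-12,dy=-11->C; (4,10):dx=-5,dy=-6->C; (5,6):dx=+1,dy=-3->D; (5,7):dx=-1,dy=-7->C
  (5,8):dx=-9,dy=-15->C; (5,9):dx=-10,dy=-16->C; (5,10):dx=-3,dy=-11->C; (6,7):dx=-2,dy=-4->C
  (6,8):dx=-10,dy=-12->C; (6,9):dx=-11,dy=-13->C; (6,10):dx=-4,dy=-8->C; (7,8):dx=-8,dy=-8->C
  (7,9):dx=-9,dy=-9->C; (7,10):dx=-2,dy=-4->C; (8,9):dx=-1,dy=-1->C; (8,10):dx=+6,dy=+4->C
  (9,10):dx=+7,dy=+5->C
Step 2: C = 42, D = 3, total pairs = 45.
Step 3: tau = (C - D)/(n(n-1)/2) = (42 - 3)/45 = 0.866667.
Step 4: Exact two-sided p-value (enumerate n! = 3628800 permutations of y under H0): p = 0.000115.
Step 5: alpha = 0.1. reject H0.

tau_b = 0.8667 (C=42, D=3), p = 0.000115, reject H0.


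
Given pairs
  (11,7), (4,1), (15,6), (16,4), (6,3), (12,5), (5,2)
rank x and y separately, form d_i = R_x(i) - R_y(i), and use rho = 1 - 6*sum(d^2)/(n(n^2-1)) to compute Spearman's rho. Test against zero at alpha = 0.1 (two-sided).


Step 1: Rank x and y separately (midranks; no ties here).
rank(x): 11->4, 4->1, 15->6, 16->7, 6->3, 12->5, 5->2
rank(y): 7->7, 1->1, 6->6, 4->4, 3->3, 5->5, 2->2
Step 2: d_i = R_x(i) - R_y(i); compute d_i^2.
  (4-7)^2=9, (1-1)^2=0, (6-6)^2=0, (7-4)^2=9, (3-3)^2=0, (5-5)^2=0, (2-2)^2=0
sum(d^2) = 18.
Step 3: rho = 1 - 6*18 / (7*(7^2 - 1)) = 1 - 108/336 = 0.678571.
Step 4: Under H0, t = rho * sqrt((n-2)/(1-rho^2)) = 2.0657 ~ t(5).
Step 5: Two-sided p-value from the t-distribution with 5 df = 0.093750.
Step 6: alpha = 0.1. reject H0.

rho = 0.6786, p = 0.093750, reject H0 at alpha = 0.1.


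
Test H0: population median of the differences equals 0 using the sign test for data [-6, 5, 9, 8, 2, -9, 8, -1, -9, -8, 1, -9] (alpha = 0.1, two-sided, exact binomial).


Step 1: Discard zero differences. Original n = 12; n_eff = number of nonzero differences = 12.
Nonzero differences (with sign): -6, +5, +9, +8, +2, -9, +8, -1, -9, -8, +1, -9
Step 2: Count signs: positive = 6, negative = 6.
Step 3: Under H0: P(positive) = 0.5, so the number of positives S ~ Bin(12, 0.5).
Step 4: Two-sided exact p-value = sum of Bin(12,0.5) probabilities at or below the observed probability = 1.000000.
Step 5: alpha = 0.1. fail to reject H0.

n_eff = 12, pos = 6, neg = 6, p = 1.000000, fail to reject H0.


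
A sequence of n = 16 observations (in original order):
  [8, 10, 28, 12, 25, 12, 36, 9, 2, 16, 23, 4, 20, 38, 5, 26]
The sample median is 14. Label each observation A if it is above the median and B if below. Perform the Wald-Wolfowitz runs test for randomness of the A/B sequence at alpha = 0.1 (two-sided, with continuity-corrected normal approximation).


Step 1: Compute median = 14; label A = above, B = below.
Labels in order: BBABABABBAABAABA  (n_A = 8, n_B = 8)
Step 2: Count runs R = 12.
Step 3: Under H0 (random ordering), E[R] = 2*n_A*n_B/(n_A+n_B) + 1 = 2*8*8/16 + 1 = 9.0000.
        Var[R] = 2*n_A*n_B*(2*n_A*n_B - n_A - n_B) / ((n_A+n_B)^2 * (n_A+n_B-1)) = 14336/3840 = 3.7333.
        SD[R] = 1.9322.
Step 4: Continuity-corrected z = (R - 0.5 - E[R]) / SD[R] = (12 - 0.5 - 9.0000) / 1.9322 = 1.2939.
Step 5: Two-sided p-value via normal approximation = 2*(1 - Phi(|z|)) = 0.195709.
Step 6: alpha = 0.1. fail to reject H0.

R = 12, z = 1.2939, p = 0.195709, fail to reject H0.


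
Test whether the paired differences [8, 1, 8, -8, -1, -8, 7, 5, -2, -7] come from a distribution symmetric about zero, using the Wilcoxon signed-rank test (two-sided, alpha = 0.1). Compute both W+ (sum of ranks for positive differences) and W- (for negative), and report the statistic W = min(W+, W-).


Step 1: Drop any zero differences (none here) and take |d_i|.
|d| = [8, 1, 8, 8, 1, 8, 7, 5, 2, 7]
Step 2: Midrank |d_i| (ties get averaged ranks).
ranks: |8|->8.5, |1|->1.5, |8|->8.5, |8|->8.5, |1|->1.5, |8|->8.5, |7|->5.5, |5|->4, |2|->3, |7|->5.5
Step 3: Attach original signs; sum ranks with positive sign and with negative sign.
W+ = 8.5 + 1.5 + 8.5 + 5.5 + 4 = 28
W- = 8.5 + 1.5 + 8.5 + 3 + 5.5 = 27
(Check: W+ + W- = 55 should equal n(n+1)/2 = 55.)
Step 4: Test statistic W = min(W+, W-) = 27.
Step 5: Ties in |d|, so use the tie-corrected normal approximation.
        E[W] = n(n+1)/4 = 10*11/4 = 27.5.
        Tie groups: |d|=1 (t=2), |d|=7 (t=2), |d|=8 (t=4); sum(t^3 - t) = 72.
        Var[W] = n(n+1)(2n+1)/24 - sum(t^3-t)/48 = 2310/24 - 72/48 = 94.75.
        z = (W - E[W]) / sqrt(Var[W]) = (27 - 27.5) / 9.7340 = -0.0514.
        Two-sided p = 2*Phi(z) = 0.959033.
Step 6: alpha = 0.1. fail to reject H0.

W+ = 28, W- = 27, W = min = 27, p = 0.959033, fail to reject H0.


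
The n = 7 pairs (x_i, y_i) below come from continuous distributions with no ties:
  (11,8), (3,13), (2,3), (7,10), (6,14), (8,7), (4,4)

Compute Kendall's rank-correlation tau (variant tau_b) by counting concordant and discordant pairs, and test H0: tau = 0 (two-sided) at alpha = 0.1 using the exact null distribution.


Step 1: Enumerate the 21 unordered pairs (i,j) with i<j and classify each by sign(x_j-x_i) * sign(y_j-y_i).
  (1,2):dx=-8,dy=+5->D; (1,3):dx=-9,dy=-5->C; (1,4):dx=-4,dy=+2->D; (1,5):dx=-5,dy=+6->D
  (1,6):dx=-3,dy=-1->C; (1,7):dx=-7,dy=-4->C; (2,3):dx=-1,dy=-10->C; (2,4):dx=+4,dy=-3->D
  (2,5):dx=+3,dy=+1->C; (2,6):dx=+5,dy=-6->D; (2,7):dx=+1,dy=-9->D; (3,4):dx=+5,dy=+7->C
  (3,5):dx=+4,dy=+11->C; (3,6):dx=+6,dy=+4->C; (3,7):dx=+2,dy=+1->C; (4,5):dx=-1,dy=+4->D
  (4,6):dx=+1,dy=-3->D; (4,7):dx=-3,dy=-6->C; (5,6):dx=+2,dy=-7->D; (5,7):dx=-2,dy=-10->C
  (6,7):dx=-4,dy=-3->C
Step 2: C = 12, D = 9, total pairs = 21.
Step 3: tau = (C - D)/(n(n-1)/2) = (12 - 9)/21 = 0.142857.
Step 4: Exact two-sided p-value (enumerate n! = 5040 permutations of y under H0): p = 0.772619.
Step 5: alpha = 0.1. fail to reject H0.

tau_b = 0.1429 (C=12, D=9), p = 0.772619, fail to reject H0.


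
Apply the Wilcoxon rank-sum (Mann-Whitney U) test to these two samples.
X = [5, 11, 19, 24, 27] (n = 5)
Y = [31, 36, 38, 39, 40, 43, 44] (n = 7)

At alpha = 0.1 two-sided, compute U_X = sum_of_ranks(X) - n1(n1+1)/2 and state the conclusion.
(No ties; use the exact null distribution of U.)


Step 1: Combine and sort all 12 observations; assign midranks.
sorted (value, group): (5,X), (11,X), (19,X), (24,X), (27,X), (31,Y), (36,Y), (38,Y), (39,Y), (40,Y), (43,Y), (44,Y)
ranks: 5->1, 11->2, 19->3, 24->4, 27->5, 31->6, 36->7, 38->8, 39->9, 40->10, 43->11, 44->12
Step 2: Rank sum for X: R1 = 1 + 2 + 3 + 4 + 5 = 15.
Step 3: U_X = R1 - n1(n1+1)/2 = 15 - 5*6/2 = 15 - 15 = 0.
       U_Y = n1*n2 - U_X = 35 - 0 = 35.
Step 4: No ties, so the exact null distribution of U (based on enumerating the C(12,5) = 792 equally likely rank assignments) gives the two-sided p-value.
Step 5: p-value = 0.002525; compare to alpha = 0.1. reject H0.

U_X = 0, p = 0.002525, reject H0 at alpha = 0.1.


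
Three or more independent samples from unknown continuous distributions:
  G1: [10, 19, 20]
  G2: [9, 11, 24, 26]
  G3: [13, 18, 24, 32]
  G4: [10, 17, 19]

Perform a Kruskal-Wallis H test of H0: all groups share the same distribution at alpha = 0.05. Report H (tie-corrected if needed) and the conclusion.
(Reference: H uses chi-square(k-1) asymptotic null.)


Step 1: Combine all N = 14 observations and assign midranks.
sorted (value, group, rank): (9,G2,1), (10,G1,2.5), (10,G4,2.5), (11,G2,4), (13,G3,5), (17,G4,6), (18,G3,7), (19,G1,8.5), (19,G4,8.5), (20,G1,10), (24,G2,11.5), (24,G3,11.5), (26,G2,13), (32,G3,14)
Step 2: Sum ranks within each group.
R_1 = 21 (n_1 = 3)
R_2 = 29.5 (n_2 = 4)
R_3 = 37.5 (n_3 = 4)
R_4 = 17 (n_4 = 3)
Step 3: H = 12/(N(N+1)) * sum(R_i^2/n_i) - 3(N+1)
     = 12/(14*15) * (21^2/3 + 29.5^2/4 + 37.5^2/4 + 17^2/3) - 3*15
     = 0.057143 * 812.458 - 45
     = 1.426190.
Step 4: Ties present; correction factor C = 1 - 18/(14^3 - 14) = 0.993407. Corrected H = 1.426190 / 0.993407 = 1.435656.
Step 5: Under H0, H ~ chi^2(3); p-value = 0.697198.
Step 6: alpha = 0.05. fail to reject H0.

H = 1.4357, df = 3, p = 0.697198, fail to reject H0.


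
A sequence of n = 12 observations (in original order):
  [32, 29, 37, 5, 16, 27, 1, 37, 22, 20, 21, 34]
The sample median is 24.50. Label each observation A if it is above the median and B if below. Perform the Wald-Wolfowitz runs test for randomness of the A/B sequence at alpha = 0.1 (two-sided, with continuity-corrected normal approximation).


Step 1: Compute median = 24.50; label A = above, B = below.
Labels in order: AAABBABABBBA  (n_A = 6, n_B = 6)
Step 2: Count runs R = 7.
Step 3: Under H0 (random ordering), E[R] = 2*n_A*n_B/(n_A+n_B) + 1 = 2*6*6/12 + 1 = 7.0000.
        Var[R] = 2*n_A*n_B*(2*n_A*n_B - n_A - n_B) / ((n_A+n_B)^2 * (n_A+n_B-1)) = 4320/1584 = 2.7273.
        SD[R] = 1.6514.
Step 4: R = E[R], so z = 0 with no continuity correction.
Step 5: Two-sided p-value via normal approximation = 2*(1 - Phi(|z|)) = 1.000000.
Step 6: alpha = 0.1. fail to reject H0.

R = 7, z = 0.0000, p = 1.000000, fail to reject H0.


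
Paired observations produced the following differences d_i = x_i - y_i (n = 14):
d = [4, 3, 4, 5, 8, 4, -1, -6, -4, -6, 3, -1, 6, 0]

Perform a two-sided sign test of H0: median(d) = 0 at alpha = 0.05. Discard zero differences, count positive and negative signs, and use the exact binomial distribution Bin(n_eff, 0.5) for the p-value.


Step 1: Discard zero differences. Original n = 14; n_eff = number of nonzero differences = 13.
Nonzero differences (with sign): +4, +3, +4, +5, +8, +4, -1, -6, -4, -6, +3, -1, +6
Step 2: Count signs: positive = 8, negative = 5.
Step 3: Under H0: P(positive) = 0.5, so the number of positives S ~ Bin(13, 0.5).
Step 4: Two-sided exact p-value = sum of Bin(13,0.5) probabilities at or below the observed probability = 0.581055.
Step 5: alpha = 0.05. fail to reject H0.

n_eff = 13, pos = 8, neg = 5, p = 0.581055, fail to reject H0.


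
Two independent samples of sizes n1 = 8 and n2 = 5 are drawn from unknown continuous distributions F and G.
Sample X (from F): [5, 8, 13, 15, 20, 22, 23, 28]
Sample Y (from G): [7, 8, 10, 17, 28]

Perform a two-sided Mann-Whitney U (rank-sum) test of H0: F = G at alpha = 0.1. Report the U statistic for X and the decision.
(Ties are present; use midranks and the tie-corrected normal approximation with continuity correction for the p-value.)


Step 1: Combine and sort all 13 observations; assign midranks.
sorted (value, group): (5,X), (7,Y), (8,X), (8,Y), (10,Y), (13,X), (15,X), (17,Y), (20,X), (22,X), (23,X), (28,X), (28,Y)
ranks: 5->1, 7->2, 8->3.5, 8->3.5, 10->5, 13->6, 15->7, 17->8, 20->9, 22->10, 23->11, 28->12.5, 28->12.5
Step 2: Rank sum for X: R1 = 1 + 3.5 + 6 + 7 + 9 + 10 + 11 + 12.5 = 60.
Step 3: U_X = R1 - n1(n1+1)/2 = 60 - 8*9/2 = 60 - 36 = 24.
       U_Y = n1*n2 - U_X = 40 - 24 = 16.
Step 4: Ties are present, so use the tie-corrected normal approximation (with continuity correction) for the p-value.
Step 5: p-value = 0.607419; compare to alpha = 0.1. fail to reject H0.

U_X = 24, p = 0.607419, fail to reject H0 at alpha = 0.1.


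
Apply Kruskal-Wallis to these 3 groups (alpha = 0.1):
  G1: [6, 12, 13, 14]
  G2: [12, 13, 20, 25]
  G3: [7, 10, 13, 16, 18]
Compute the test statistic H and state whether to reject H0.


Step 1: Combine all N = 13 observations and assign midranks.
sorted (value, group, rank): (6,G1,1), (7,G3,2), (10,G3,3), (12,G1,4.5), (12,G2,4.5), (13,G1,7), (13,G2,7), (13,G3,7), (14,G1,9), (16,G3,10), (18,G3,11), (20,G2,12), (25,G2,13)
Step 2: Sum ranks within each group.
R_1 = 21.5 (n_1 = 4)
R_2 = 36.5 (n_2 = 4)
R_3 = 33 (n_3 = 5)
Step 3: H = 12/(N(N+1)) * sum(R_i^2/n_i) - 3(N+1)
     = 12/(13*14) * (21.5^2/4 + 36.5^2/4 + 33^2/5) - 3*14
     = 0.065934 * 666.425 - 42
     = 1.940110.
Step 4: Ties present; correction factor C = 1 - 30/(13^3 - 13) = 0.986264. Corrected H = 1.940110 / 0.986264 = 1.967131.
Step 5: Under H0, H ~ chi^2(2); p-value = 0.373975.
Step 6: alpha = 0.1. fail to reject H0.

H = 1.9671, df = 2, p = 0.373975, fail to reject H0.


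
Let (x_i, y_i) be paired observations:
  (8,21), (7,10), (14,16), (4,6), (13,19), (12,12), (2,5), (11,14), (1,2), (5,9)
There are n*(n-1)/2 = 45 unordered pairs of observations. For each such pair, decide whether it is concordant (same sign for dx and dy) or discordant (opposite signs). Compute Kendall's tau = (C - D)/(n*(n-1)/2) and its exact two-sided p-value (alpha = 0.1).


Step 1: Enumerate the 45 unordered pairs (i,j) with i<j and classify each by sign(x_j-x_i) * sign(y_j-y_i).
  (1,2):dx=-1,dy=-11->C; (1,3):dx=+6,dy=-5->D; (1,4):dx=-4,dy=-15->C; (1,5):dx=+5,dy=-2->D
  (1,6):dx=+4,dy=-9->D; (1,7):dx=-6,dy=-16->C; (1,8):dx=+3,dy=-7->D; (1,9):dx=-7,dy=-19->C
  (1,10):dx=-3,dy=-12->C; (2,3):dx=+7,dy=+6->C; (2,4):dx=-3,dy=-4->C; (2,5):dx=+6,dy=+9->C
  (2,6):dx=+5,dy=+2->C; (2,7):dx=-5,dy=-5->C; (2,8):dx=+4,dy=+4->C; (2,9):dx=-6,dy=-8->C
  (2,10):dx=-2,dy=-1->C; (3,4):dx=-10,dy=-10->C; (3,5):dx=-1,dy=+3->D; (3,6):dx=-2,dy=-4->C
  (3,7):dx=-12,dy=-11->C; (3,8):dx=-3,dy=-2->C; (3,9):dx=-13,dy=-14->C; (3,10):dx=-9,dy=-7->C
  (4,5):dx=+9,dy=+13->C; (4,6):dx=+8,dy=+6->C; (4,7):dx=-2,dy=-1->C; (4,8):dx=+7,dy=+8->C
  (4,9):dx=-3,dy=-4->C; (4,10):dx=+1,dy=+3->C; (5,6):dx=-1,dy=-7->C; (5,7):dx=-11,dy=-14->C
  (5,8):dx=-2,dy=-5->C; (5,9):dx=-12,dy=-17->C; (5,10):dx=-8,dy=-10->C; (6,7):dx=-10,dy=-7->C
  (6,8):dx=-1,dy=+2->D; (6,9):dx=-11,dy=-10->C; (6,10):dx=-7,dy=-3->C; (7,8):dx=+9,dy=+9->C
  (7,9):dx=-1,dy=-3->C; (7,10):dx=+3,dy=+4->C; (8,9):dx=-10,dy=-12->C; (8,10):dx=-6,dy=-5->C
  (9,10):dx=+4,dy=+7->C
Step 2: C = 39, D = 6, total pairs = 45.
Step 3: tau = (C - D)/(n(n-1)/2) = (39 - 6)/45 = 0.733333.
Step 4: Exact two-sided p-value (enumerate n! = 3628800 permutations of y under H0): p = 0.002213.
Step 5: alpha = 0.1. reject H0.

tau_b = 0.7333 (C=39, D=6), p = 0.002213, reject H0.


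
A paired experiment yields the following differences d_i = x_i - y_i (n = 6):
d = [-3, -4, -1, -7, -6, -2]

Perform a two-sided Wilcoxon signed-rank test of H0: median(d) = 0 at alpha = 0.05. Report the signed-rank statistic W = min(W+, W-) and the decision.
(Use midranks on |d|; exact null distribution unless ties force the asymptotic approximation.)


Step 1: Drop any zero differences (none here) and take |d_i|.
|d| = [3, 4, 1, 7, 6, 2]
Step 2: Midrank |d_i| (ties get averaged ranks).
ranks: |3|->3, |4|->4, |1|->1, |7|->6, |6|->5, |2|->2
Step 3: Attach original signs; sum ranks with positive sign and with negative sign.
W+ = 0 = 0
W- = 3 + 4 + 1 + 6 + 5 + 2 = 21
(Check: W+ + W- = 21 should equal n(n+1)/2 = 21.)
Step 4: Test statistic W = min(W+, W-) = 0.
Step 5: No ties, so the exact null distribution over the 2^6 = 64 sign assignments gives the two-sided p-value = 0.031250.
Step 6: alpha = 0.05. reject H0.

W+ = 0, W- = 21, W = min = 0, p = 0.031250, reject H0.


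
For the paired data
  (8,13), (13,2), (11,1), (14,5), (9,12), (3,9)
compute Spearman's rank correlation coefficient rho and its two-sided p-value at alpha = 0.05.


Step 1: Rank x and y separately (midranks; no ties here).
rank(x): 8->2, 13->5, 11->4, 14->6, 9->3, 3->1
rank(y): 13->6, 2->2, 1->1, 5->3, 12->5, 9->4
Step 2: d_i = R_x(i) - R_y(i); compute d_i^2.
  (2-6)^2=16, (5-2)^2=9, (4-1)^2=9, (6-3)^2=9, (3-5)^2=4, (1-4)^2=9
sum(d^2) = 56.
Step 3: rho = 1 - 6*56 / (6*(6^2 - 1)) = 1 - 336/210 = -0.600000.
Step 4: Under H0, t = rho * sqrt((n-2)/(1-rho^2)) = -1.5000 ~ t(4).
Step 5: Two-sided p-value from the t-distribution with 4 df = 0.208000.
Step 6: alpha = 0.05. fail to reject H0.

rho = -0.6000, p = 0.208000, fail to reject H0 at alpha = 0.05.


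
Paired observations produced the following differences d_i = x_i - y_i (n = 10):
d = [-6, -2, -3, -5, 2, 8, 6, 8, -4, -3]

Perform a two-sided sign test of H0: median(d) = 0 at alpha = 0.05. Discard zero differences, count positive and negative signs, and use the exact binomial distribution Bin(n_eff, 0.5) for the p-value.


Step 1: Discard zero differences. Original n = 10; n_eff = number of nonzero differences = 10.
Nonzero differences (with sign): -6, -2, -3, -5, +2, +8, +6, +8, -4, -3
Step 2: Count signs: positive = 4, negative = 6.
Step 3: Under H0: P(positive) = 0.5, so the number of positives S ~ Bin(10, 0.5).
Step 4: Two-sided exact p-value = sum of Bin(10,0.5) probabilities at or below the observed probability = 0.753906.
Step 5: alpha = 0.05. fail to reject H0.

n_eff = 10, pos = 4, neg = 6, p = 0.753906, fail to reject H0.


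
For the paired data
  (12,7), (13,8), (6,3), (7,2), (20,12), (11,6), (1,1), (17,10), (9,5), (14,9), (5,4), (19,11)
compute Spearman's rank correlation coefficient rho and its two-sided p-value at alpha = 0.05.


Step 1: Rank x and y separately (midranks; no ties here).
rank(x): 12->7, 13->8, 6->3, 7->4, 20->12, 11->6, 1->1, 17->10, 9->5, 14->9, 5->2, 19->11
rank(y): 7->7, 8->8, 3->3, 2->2, 12->12, 6->6, 1->1, 10->10, 5->5, 9->9, 4->4, 11->11
Step 2: d_i = R_x(i) - R_y(i); compute d_i^2.
  (7-7)^2=0, (8-8)^2=0, (3-3)^2=0, (4-2)^2=4, (12-12)^2=0, (6-6)^2=0, (1-1)^2=0, (10-10)^2=0, (5-5)^2=0, (9-9)^2=0, (2-4)^2=4, (11-11)^2=0
sum(d^2) = 8.
Step 3: rho = 1 - 6*8 / (12*(12^2 - 1)) = 1 - 48/1716 = 0.972028.
Step 4: Under H0, t = rho * sqrt((n-2)/(1-rho^2)) = 13.0876 ~ t(10).
Step 5: Two-sided p-value from the t-distribution with 10 df = 0.000000.
Step 6: alpha = 0.05. reject H0.

rho = 0.9720, p = 0.000000, reject H0 at alpha = 0.05.


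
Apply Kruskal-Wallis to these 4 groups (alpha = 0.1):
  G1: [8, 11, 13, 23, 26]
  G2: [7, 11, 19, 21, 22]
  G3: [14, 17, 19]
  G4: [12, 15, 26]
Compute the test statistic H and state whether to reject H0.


Step 1: Combine all N = 16 observations and assign midranks.
sorted (value, group, rank): (7,G2,1), (8,G1,2), (11,G1,3.5), (11,G2,3.5), (12,G4,5), (13,G1,6), (14,G3,7), (15,G4,8), (17,G3,9), (19,G2,10.5), (19,G3,10.5), (21,G2,12), (22,G2,13), (23,G1,14), (26,G1,15.5), (26,G4,15.5)
Step 2: Sum ranks within each group.
R_1 = 41 (n_1 = 5)
R_2 = 40 (n_2 = 5)
R_3 = 26.5 (n_3 = 3)
R_4 = 28.5 (n_4 = 3)
Step 3: H = 12/(N(N+1)) * sum(R_i^2/n_i) - 3(N+1)
     = 12/(16*17) * (41^2/5 + 40^2/5 + 26.5^2/3 + 28.5^2/3) - 3*17
     = 0.044118 * 1161.03 - 51
     = 0.222059.
Step 4: Ties present; correction factor C = 1 - 18/(16^3 - 16) = 0.995588. Corrected H = 0.222059 / 0.995588 = 0.223043.
Step 5: Under H0, H ~ chi^2(3); p-value = 0.973786.
Step 6: alpha = 0.1. fail to reject H0.

H = 0.2230, df = 3, p = 0.973786, fail to reject H0.


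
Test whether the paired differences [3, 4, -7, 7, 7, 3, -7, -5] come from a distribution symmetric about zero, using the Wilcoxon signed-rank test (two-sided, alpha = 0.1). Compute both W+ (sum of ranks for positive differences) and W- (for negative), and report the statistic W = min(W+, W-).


Step 1: Drop any zero differences (none here) and take |d_i|.
|d| = [3, 4, 7, 7, 7, 3, 7, 5]
Step 2: Midrank |d_i| (ties get averaged ranks).
ranks: |3|->1.5, |4|->3, |7|->6.5, |7|->6.5, |7|->6.5, |3|->1.5, |7|->6.5, |5|->4
Step 3: Attach original signs; sum ranks with positive sign and with negative sign.
W+ = 1.5 + 3 + 6.5 + 6.5 + 1.5 = 19
W- = 6.5 + 6.5 + 4 = 17
(Check: W+ + W- = 36 should equal n(n+1)/2 = 36.)
Step 4: Test statistic W = min(W+, W-) = 17.
Step 5: Ties in |d|, so use the tie-corrected normal approximation.
        E[W] = n(n+1)/4 = 8*9/4 = 18.
        Tie groups: |d|=3 (t=2), |d|=7 (t=4); sum(t^3 - t) = 66.
        Var[W] = n(n+1)(2n+1)/24 - sum(t^3-t)/48 = 1224/24 - 66/48 = 49.625.
        z = (W - E[W]) / sqrt(Var[W]) = (17 - 18) / 7.0445 = -0.1420.
        Two-sided p = 2*Phi(z) = 0.887116.
Step 6: alpha = 0.1. fail to reject H0.

W+ = 19, W- = 17, W = min = 17, p = 0.887116, fail to reject H0.


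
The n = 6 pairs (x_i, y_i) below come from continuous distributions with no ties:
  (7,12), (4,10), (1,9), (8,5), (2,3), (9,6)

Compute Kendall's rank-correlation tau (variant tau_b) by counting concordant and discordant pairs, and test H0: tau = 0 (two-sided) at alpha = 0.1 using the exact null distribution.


Step 1: Enumerate the 15 unordered pairs (i,j) with i<j and classify each by sign(x_j-x_i) * sign(y_j-y_i).
  (1,2):dx=-3,dy=-2->C; (1,3):dx=-6,dy=-3->C; (1,4):dx=+1,dy=-7->D; (1,5):dx=-5,dy=-9->C
  (1,6):dx=+2,dy=-6->D; (2,3):dx=-3,dy=-1->C; (2,4):dx=+4,dy=-5->D; (2,5):dx=-2,dy=-7->C
  (2,6):dx=+5,dy=-4->D; (3,4):dx=+7,dy=-4->D; (3,5):dx=+1,dy=-6->D; (3,6):dx=+8,dy=-3->D
  (4,5):dx=-6,dy=-2->C; (4,6):dx=+1,dy=+1->C; (5,6):dx=+7,dy=+3->C
Step 2: C = 8, D = 7, total pairs = 15.
Step 3: tau = (C - D)/(n(n-1)/2) = (8 - 7)/15 = 0.066667.
Step 4: Exact two-sided p-value (enumerate n! = 720 permutations of y under H0): p = 1.000000.
Step 5: alpha = 0.1. fail to reject H0.

tau_b = 0.0667 (C=8, D=7), p = 1.000000, fail to reject H0.


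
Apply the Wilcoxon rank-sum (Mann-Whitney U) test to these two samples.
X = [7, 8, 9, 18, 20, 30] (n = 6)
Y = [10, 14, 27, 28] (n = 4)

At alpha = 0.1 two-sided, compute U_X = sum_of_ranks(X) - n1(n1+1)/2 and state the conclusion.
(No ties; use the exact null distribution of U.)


Step 1: Combine and sort all 10 observations; assign midranks.
sorted (value, group): (7,X), (8,X), (9,X), (10,Y), (14,Y), (18,X), (20,X), (27,Y), (28,Y), (30,X)
ranks: 7->1, 8->2, 9->3, 10->4, 14->5, 18->6, 20->7, 27->8, 28->9, 30->10
Step 2: Rank sum for X: R1 = 1 + 2 + 3 + 6 + 7 + 10 = 29.
Step 3: U_X = R1 - n1(n1+1)/2 = 29 - 6*7/2 = 29 - 21 = 8.
       U_Y = n1*n2 - U_X = 24 - 8 = 16.
Step 4: No ties, so the exact null distribution of U (based on enumerating the C(10,6) = 210 equally likely rank assignments) gives the two-sided p-value.
Step 5: p-value = 0.476190; compare to alpha = 0.1. fail to reject H0.

U_X = 8, p = 0.476190, fail to reject H0 at alpha = 0.1.


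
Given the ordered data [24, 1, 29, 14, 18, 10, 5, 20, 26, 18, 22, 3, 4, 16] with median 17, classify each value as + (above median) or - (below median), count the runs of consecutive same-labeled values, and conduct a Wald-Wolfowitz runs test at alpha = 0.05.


Step 1: Compute median = 17; label A = above, B = below.
Labels in order: ABABABBAAAABBB  (n_A = 7, n_B = 7)
Step 2: Count runs R = 8.
Step 3: Under H0 (random ordering), E[R] = 2*n_A*n_B/(n_A+n_B) + 1 = 2*7*7/14 + 1 = 8.0000.
        Var[R] = 2*n_A*n_B*(2*n_A*n_B - n_A - n_B) / ((n_A+n_B)^2 * (n_A+n_B-1)) = 8232/2548 = 3.2308.
        SD[R] = 1.7974.
Step 4: R = E[R], so z = 0 with no continuity correction.
Step 5: Two-sided p-value via normal approximation = 2*(1 - Phi(|z|)) = 1.000000.
Step 6: alpha = 0.05. fail to reject H0.

R = 8, z = 0.0000, p = 1.000000, fail to reject H0.


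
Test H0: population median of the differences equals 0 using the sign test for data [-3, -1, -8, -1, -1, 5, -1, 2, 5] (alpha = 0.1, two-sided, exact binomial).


Step 1: Discard zero differences. Original n = 9; n_eff = number of nonzero differences = 9.
Nonzero differences (with sign): -3, -1, -8, -1, -1, +5, -1, +2, +5
Step 2: Count signs: positive = 3, negative = 6.
Step 3: Under H0: P(positive) = 0.5, so the number of positives S ~ Bin(9, 0.5).
Step 4: Two-sided exact p-value = sum of Bin(9,0.5) probabilities at or below the observed probability = 0.507812.
Step 5: alpha = 0.1. fail to reject H0.

n_eff = 9, pos = 3, neg = 6, p = 0.507812, fail to reject H0.


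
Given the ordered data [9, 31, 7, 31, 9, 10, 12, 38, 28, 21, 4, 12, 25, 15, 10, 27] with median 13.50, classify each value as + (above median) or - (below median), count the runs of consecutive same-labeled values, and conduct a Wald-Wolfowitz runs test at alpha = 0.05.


Step 1: Compute median = 13.50; label A = above, B = below.
Labels in order: BABABBBAAABBAABA  (n_A = 8, n_B = 8)
Step 2: Count runs R = 10.
Step 3: Under H0 (random ordering), E[R] = 2*n_A*n_B/(n_A+n_B) + 1 = 2*8*8/16 + 1 = 9.0000.
        Var[R] = 2*n_A*n_B*(2*n_A*n_B - n_A - n_B) / ((n_A+n_B)^2 * (n_A+n_B-1)) = 14336/3840 = 3.7333.
        SD[R] = 1.9322.
Step 4: Continuity-corrected z = (R - 0.5 - E[R]) / SD[R] = (10 - 0.5 - 9.0000) / 1.9322 = 0.2588.
Step 5: Two-sided p-value via normal approximation = 2*(1 - Phi(|z|)) = 0.795809.
Step 6: alpha = 0.05. fail to reject H0.

R = 10, z = 0.2588, p = 0.795809, fail to reject H0.


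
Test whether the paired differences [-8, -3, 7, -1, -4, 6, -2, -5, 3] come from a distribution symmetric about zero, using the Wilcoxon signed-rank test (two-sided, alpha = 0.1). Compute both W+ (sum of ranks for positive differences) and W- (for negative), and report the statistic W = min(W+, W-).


Step 1: Drop any zero differences (none here) and take |d_i|.
|d| = [8, 3, 7, 1, 4, 6, 2, 5, 3]
Step 2: Midrank |d_i| (ties get averaged ranks).
ranks: |8|->9, |3|->3.5, |7|->8, |1|->1, |4|->5, |6|->7, |2|->2, |5|->6, |3|->3.5
Step 3: Attach original signs; sum ranks with positive sign and with negative sign.
W+ = 8 + 7 + 3.5 = 18.5
W- = 9 + 3.5 + 1 + 5 + 2 + 6 = 26.5
(Check: W+ + W- = 45 should equal n(n+1)/2 = 45.)
Step 4: Test statistic W = min(W+, W-) = 18.5.
Step 5: Ties in |d|, so use the tie-corrected normal approximation.
        E[W] = n(n+1)/4 = 9*10/4 = 22.5.
        Tie groups: |d|=3 (t=2); sum(t^3 - t) = 6.
        Var[W] = n(n+1)(2n+1)/24 - sum(t^3-t)/48 = 1710/24 - 6/48 = 71.125.
        z = (W - E[W]) / sqrt(Var[W]) = (18.5 - 22.5) / 8.4336 = -0.4743.
        Two-sided p = 2*Phi(z) = 0.635289.
Step 6: alpha = 0.1. fail to reject H0.

W+ = 18.5, W- = 26.5, W = min = 18.5, p = 0.635289, fail to reject H0.


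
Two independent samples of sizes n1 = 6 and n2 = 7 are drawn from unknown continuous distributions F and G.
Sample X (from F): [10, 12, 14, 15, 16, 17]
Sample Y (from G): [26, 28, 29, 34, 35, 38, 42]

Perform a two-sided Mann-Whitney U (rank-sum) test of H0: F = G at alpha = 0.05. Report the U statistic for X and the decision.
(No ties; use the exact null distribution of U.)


Step 1: Combine and sort all 13 observations; assign midranks.
sorted (value, group): (10,X), (12,X), (14,X), (15,X), (16,X), (17,X), (26,Y), (28,Y), (29,Y), (34,Y), (35,Y), (38,Y), (42,Y)
ranks: 10->1, 12->2, 14->3, 15->4, 16->5, 17->6, 26->7, 28->8, 29->9, 34->10, 35->11, 38->12, 42->13
Step 2: Rank sum for X: R1 = 1 + 2 + 3 + 4 + 5 + 6 = 21.
Step 3: U_X = R1 - n1(n1+1)/2 = 21 - 6*7/2 = 21 - 21 = 0.
       U_Y = n1*n2 - U_X = 42 - 0 = 42.
Step 4: No ties, so the exact null distribution of U (based on enumerating the C(13,6) = 1716 equally likely rank assignments) gives the two-sided p-value.
Step 5: p-value = 0.001166; compare to alpha = 0.05. reject H0.

U_X = 0, p = 0.001166, reject H0 at alpha = 0.05.


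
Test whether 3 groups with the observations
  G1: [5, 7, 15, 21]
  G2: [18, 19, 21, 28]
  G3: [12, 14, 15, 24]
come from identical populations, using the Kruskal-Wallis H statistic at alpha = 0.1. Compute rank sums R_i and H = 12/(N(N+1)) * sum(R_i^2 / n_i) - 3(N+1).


Step 1: Combine all N = 12 observations and assign midranks.
sorted (value, group, rank): (5,G1,1), (7,G1,2), (12,G3,3), (14,G3,4), (15,G1,5.5), (15,G3,5.5), (18,G2,7), (19,G2,8), (21,G1,9.5), (21,G2,9.5), (24,G3,11), (28,G2,12)
Step 2: Sum ranks within each group.
R_1 = 18 (n_1 = 4)
R_2 = 36.5 (n_2 = 4)
R_3 = 23.5 (n_3 = 4)
Step 3: H = 12/(N(N+1)) * sum(R_i^2/n_i) - 3(N+1)
     = 12/(12*13) * (18^2/4 + 36.5^2/4 + 23.5^2/4) - 3*13
     = 0.076923 * 552.125 - 39
     = 3.471154.
Step 4: Ties present; correction factor C = 1 - 12/(12^3 - 12) = 0.993007. Corrected H = 3.471154 / 0.993007 = 3.495599.
Step 5: Under H0, H ~ chi^2(2); p-value = 0.174157.
Step 6: alpha = 0.1. fail to reject H0.

H = 3.4956, df = 2, p = 0.174157, fail to reject H0.


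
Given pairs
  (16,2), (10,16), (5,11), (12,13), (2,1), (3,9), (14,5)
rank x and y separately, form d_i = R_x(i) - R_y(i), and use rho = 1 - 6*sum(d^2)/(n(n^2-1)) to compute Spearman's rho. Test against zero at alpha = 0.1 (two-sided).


Step 1: Rank x and y separately (midranks; no ties here).
rank(x): 16->7, 10->4, 5->3, 12->5, 2->1, 3->2, 14->6
rank(y): 2->2, 16->7, 11->5, 13->6, 1->1, 9->4, 5->3
Step 2: d_i = R_x(i) - R_y(i); compute d_i^2.
  (7-2)^2=25, (4-7)^2=9, (3-5)^2=4, (5-6)^2=1, (1-1)^2=0, (2-4)^2=4, (6-3)^2=9
sum(d^2) = 52.
Step 3: rho = 1 - 6*52 / (7*(7^2 - 1)) = 1 - 312/336 = 0.071429.
Step 4: Under H0, t = rho * sqrt((n-2)/(1-rho^2)) = 0.1601 ~ t(5).
Step 5: Two-sided p-value from the t-distribution with 5 df = 0.879048.
Step 6: alpha = 0.1. fail to reject H0.

rho = 0.0714, p = 0.879048, fail to reject H0 at alpha = 0.1.


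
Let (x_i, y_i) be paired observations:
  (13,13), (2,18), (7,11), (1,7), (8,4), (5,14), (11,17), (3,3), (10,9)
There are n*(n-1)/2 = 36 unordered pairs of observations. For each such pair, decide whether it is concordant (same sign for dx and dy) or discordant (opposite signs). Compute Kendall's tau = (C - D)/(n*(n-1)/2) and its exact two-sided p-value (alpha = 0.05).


Step 1: Enumerate the 36 unordered pairs (i,j) with i<j and classify each by sign(x_j-x_i) * sign(y_j-y_i).
  (1,2):dx=-11,dy=+5->D; (1,3):dx=-6,dy=-2->C; (1,4):dx=-12,dy=-6->C; (1,5):dx=-5,dy=-9->C
  (1,6):dx=-8,dy=+1->D; (1,7):dx=-2,dy=+4->D; (1,8):dx=-10,dy=-10->C; (1,9):dx=-3,dy=-4->C
  (2,3):dx=+5,dy=-7->D; (2,4):dx=-1,dy=-11->C; (2,5):dx=+6,dy=-14->D; (2,6):dx=+3,dy=-4->D
  (2,7):dx=+9,dy=-1->D; (2,8):dx=+1,dy=-15->D; (2,9):dx=+8,dy=-9->D; (3,4):dx=-6,dy=-4->C
  (3,5):dx=+1,dy=-7->D; (3,6):dx=-2,dy=+3->D; (3,7):dx=+4,dy=+6->C; (3,8):dx=-4,dy=-8->C
  (3,9):dx=+3,dy=-2->D; (4,5):dx=+7,dy=-3->D; (4,6):dx=+4,dy=+7->C; (4,7):dx=+10,dy=+10->C
  (4,8):dx=+2,dy=-4->D; (4,9):dx=+9,dy=+2->C; (5,6):dx=-3,dy=+10->D; (5,7):dx=+3,dy=+13->C
  (5,8):dx=-5,dy=-1->C; (5,9):dx=+2,dy=+5->C; (6,7):dx=+6,dy=+3->C; (6,8):dx=-2,dy=-11->C
  (6,9):dx=+5,dy=-5->D; (7,8):dx=-8,dy=-14->C; (7,9):dx=-1,dy=-8->C; (8,9):dx=+7,dy=+6->C
Step 2: C = 20, D = 16, total pairs = 36.
Step 3: tau = (C - D)/(n(n-1)/2) = (20 - 16)/36 = 0.111111.
Step 4: Exact two-sided p-value (enumerate n! = 362880 permutations of y under H0): p = 0.761414.
Step 5: alpha = 0.05. fail to reject H0.

tau_b = 0.1111 (C=20, D=16), p = 0.761414, fail to reject H0.


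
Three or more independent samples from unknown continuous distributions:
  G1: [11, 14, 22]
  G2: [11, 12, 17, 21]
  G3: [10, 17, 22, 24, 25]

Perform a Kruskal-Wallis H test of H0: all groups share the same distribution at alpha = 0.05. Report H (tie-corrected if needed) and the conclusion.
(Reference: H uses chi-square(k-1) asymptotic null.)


Step 1: Combine all N = 12 observations and assign midranks.
sorted (value, group, rank): (10,G3,1), (11,G1,2.5), (11,G2,2.5), (12,G2,4), (14,G1,5), (17,G2,6.5), (17,G3,6.5), (21,G2,8), (22,G1,9.5), (22,G3,9.5), (24,G3,11), (25,G3,12)
Step 2: Sum ranks within each group.
R_1 = 17 (n_1 = 3)
R_2 = 21 (n_2 = 4)
R_3 = 40 (n_3 = 5)
Step 3: H = 12/(N(N+1)) * sum(R_i^2/n_i) - 3(N+1)
     = 12/(12*13) * (17^2/3 + 21^2/4 + 40^2/5) - 3*13
     = 0.076923 * 526.583 - 39
     = 1.506410.
Step 4: Ties present; correction factor C = 1 - 18/(12^3 - 12) = 0.989510. Corrected H = 1.506410 / 0.989510 = 1.522379.
Step 5: Under H0, H ~ chi^2(2); p-value = 0.467110.
Step 6: alpha = 0.05. fail to reject H0.

H = 1.5224, df = 2, p = 0.467110, fail to reject H0.


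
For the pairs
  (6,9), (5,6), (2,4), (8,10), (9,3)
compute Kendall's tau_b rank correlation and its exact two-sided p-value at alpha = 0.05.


Step 1: Enumerate the 10 unordered pairs (i,j) with i<j and classify each by sign(x_j-x_i) * sign(y_j-y_i).
  (1,2):dx=-1,dy=-3->C; (1,3):dx=-4,dy=-5->C; (1,4):dx=+2,dy=+1->C; (1,5):dx=+3,dy=-6->D
  (2,3):dx=-3,dy=-2->C; (2,4):dx=+3,dy=+4->C; (2,5):dx=+4,dy=-3->D; (3,4):dx=+6,dy=+6->C
  (3,5):dx=+7,dy=-1->D; (4,5):dx=+1,dy=-7->D
Step 2: C = 6, D = 4, total pairs = 10.
Step 3: tau = (C - D)/(n(n-1)/2) = (6 - 4)/10 = 0.200000.
Step 4: Exact two-sided p-value (enumerate n! = 120 permutations of y under H0): p = 0.816667.
Step 5: alpha = 0.05. fail to reject H0.

tau_b = 0.2000 (C=6, D=4), p = 0.816667, fail to reject H0.


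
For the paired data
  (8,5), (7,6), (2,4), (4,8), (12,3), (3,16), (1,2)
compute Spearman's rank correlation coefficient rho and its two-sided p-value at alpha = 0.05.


Step 1: Rank x and y separately (midranks; no ties here).
rank(x): 8->6, 7->5, 2->2, 4->4, 12->7, 3->3, 1->1
rank(y): 5->4, 6->5, 4->3, 8->6, 3->2, 16->7, 2->1
Step 2: d_i = R_x(i) - R_y(i); compute d_i^2.
  (6-4)^2=4, (5-5)^2=0, (2-3)^2=1, (4-6)^2=4, (7-2)^2=25, (3-7)^2=16, (1-1)^2=0
sum(d^2) = 50.
Step 3: rho = 1 - 6*50 / (7*(7^2 - 1)) = 1 - 300/336 = 0.107143.
Step 4: Under H0, t = rho * sqrt((n-2)/(1-rho^2)) = 0.2410 ~ t(5).
Step 5: Two-sided p-value from the t-distribution with 5 df = 0.819151.
Step 6: alpha = 0.05. fail to reject H0.

rho = 0.1071, p = 0.819151, fail to reject H0 at alpha = 0.05.
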